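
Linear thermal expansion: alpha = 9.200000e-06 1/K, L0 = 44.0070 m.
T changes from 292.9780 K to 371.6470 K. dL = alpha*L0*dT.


dT = 78.6690 K
dL = 9.200000e-06 * 44.0070 * 78.6690 = 0.031850 m
L_final = 44.038850 m

dL = 0.031850 m


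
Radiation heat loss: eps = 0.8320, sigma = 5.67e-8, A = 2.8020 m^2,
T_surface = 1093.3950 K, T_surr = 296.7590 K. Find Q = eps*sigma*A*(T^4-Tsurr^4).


T^4 = 1.4293e+12
Tsurr^4 = 7.7556e+09
Q = 0.8320 * 5.67e-8 * 2.8020 * 1.4215e+12 = 187896.9810 W

187896.9810 W


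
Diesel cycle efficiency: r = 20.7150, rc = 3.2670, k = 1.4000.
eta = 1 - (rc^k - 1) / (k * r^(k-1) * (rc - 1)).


r^(k-1) = 3.3614
rc^k = 5.2458
eta = 0.6020 = 60.2019%

60.2019%


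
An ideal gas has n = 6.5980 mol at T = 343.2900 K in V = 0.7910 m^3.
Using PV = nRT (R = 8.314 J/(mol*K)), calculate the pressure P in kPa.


P = nRT/V = 6.5980 * 8.314 * 343.2900 / 0.7910
= 18831.4380 / 0.7910 = 23807.1276 Pa = 23.8071 kPa

23.8071 kPa


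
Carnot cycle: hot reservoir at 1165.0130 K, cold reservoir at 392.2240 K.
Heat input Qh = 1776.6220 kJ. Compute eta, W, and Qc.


eta = 1 - 392.2240/1165.0130 = 0.6633
W = 0.6633 * 1776.6220 = 1178.4881 kJ
Qc = 1776.6220 - 1178.4881 = 598.1339 kJ

eta = 66.3331%, W = 1178.4881 kJ, Qc = 598.1339 kJ


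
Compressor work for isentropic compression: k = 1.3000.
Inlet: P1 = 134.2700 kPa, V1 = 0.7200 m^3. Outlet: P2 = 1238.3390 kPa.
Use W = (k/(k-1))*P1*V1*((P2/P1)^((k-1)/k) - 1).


(k-1)/k = 0.2308
(P2/P1)^exp = 1.6698
W = 4.3333 * 134.2700 * 0.7200 * (1.6698 - 1) = 280.5873 kJ

280.5873 kJ


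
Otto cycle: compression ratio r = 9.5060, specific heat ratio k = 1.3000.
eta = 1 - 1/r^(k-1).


r^(k-1) = 1.9652
eta = 1 - 1/1.9652 = 0.4911 = 49.1137%

49.1137%


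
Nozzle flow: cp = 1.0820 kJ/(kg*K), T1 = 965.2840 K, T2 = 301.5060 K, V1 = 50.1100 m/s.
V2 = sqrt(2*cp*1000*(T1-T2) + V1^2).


dT = 663.7780 K
2*cp*1000*dT = 1436415.5920
V1^2 = 2511.0121
V2 = sqrt(1438926.6041) = 1199.5527 m/s

1199.5527 m/s


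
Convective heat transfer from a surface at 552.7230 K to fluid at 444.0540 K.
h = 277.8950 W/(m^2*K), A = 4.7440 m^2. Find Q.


dT = 108.6690 K
Q = 277.8950 * 4.7440 * 108.6690 = 143262.0244 W

143262.0244 W


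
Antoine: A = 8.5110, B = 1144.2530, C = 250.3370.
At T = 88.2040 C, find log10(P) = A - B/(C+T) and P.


C+T = 338.5410
B/(C+T) = 3.3800
log10(P) = 8.5110 - 3.3800 = 5.1310
P = 10^5.1310 = 135221.5846 mmHg

135221.5846 mmHg


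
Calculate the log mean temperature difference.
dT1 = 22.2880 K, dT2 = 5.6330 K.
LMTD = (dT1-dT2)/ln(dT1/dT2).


dT1/dT2 = 3.9567
ln(dT1/dT2) = 1.3754
LMTD = 16.6550 / 1.3754 = 12.1091 K

12.1091 K


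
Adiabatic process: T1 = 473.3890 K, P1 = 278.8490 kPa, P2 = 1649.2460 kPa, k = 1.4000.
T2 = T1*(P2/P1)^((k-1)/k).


(k-1)/k = 0.2857
(P2/P1)^exp = 1.6617
T2 = 473.3890 * 1.6617 = 786.6213 K

786.6213 K


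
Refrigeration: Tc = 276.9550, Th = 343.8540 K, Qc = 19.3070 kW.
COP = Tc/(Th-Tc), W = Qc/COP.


COP = 276.9550 / 66.8990 = 4.1399
W = 19.3070 / 4.1399 = 4.6636 kW

COP = 4.1399, W = 4.6636 kW


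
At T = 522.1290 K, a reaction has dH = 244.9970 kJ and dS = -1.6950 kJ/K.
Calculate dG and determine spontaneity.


T*dS = 522.1290 * -1.6950 = -885.0087 kJ
dG = 244.9970 + 885.0087 = 1130.0057 kJ (non-spontaneous)

dG = 1130.0057 kJ, non-spontaneous


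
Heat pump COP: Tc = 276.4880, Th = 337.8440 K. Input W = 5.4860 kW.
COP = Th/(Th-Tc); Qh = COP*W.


COP = 337.8440 / 61.3560 = 5.5063
Qh = 5.5063 * 5.4860 = 30.2075 kW

COP = 5.5063, Qh = 30.2075 kW


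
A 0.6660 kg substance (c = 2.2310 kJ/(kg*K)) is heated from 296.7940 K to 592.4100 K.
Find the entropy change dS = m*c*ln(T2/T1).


T2/T1 = 1.9960
ln(T2/T1) = 0.6912
dS = 0.6660 * 2.2310 * 0.6912 = 1.0270 kJ/K

1.0270 kJ/K


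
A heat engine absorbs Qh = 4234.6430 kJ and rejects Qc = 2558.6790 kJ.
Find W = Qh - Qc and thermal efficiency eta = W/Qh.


W = 4234.6430 - 2558.6790 = 1675.9640 kJ
eta = 1675.9640 / 4234.6430 = 0.3958 = 39.5775%

W = 1675.9640 kJ, eta = 39.5775%


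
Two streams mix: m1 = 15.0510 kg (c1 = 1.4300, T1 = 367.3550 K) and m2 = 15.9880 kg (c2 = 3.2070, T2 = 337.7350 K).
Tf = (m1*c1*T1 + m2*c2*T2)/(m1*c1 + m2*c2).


num = 25223.4169
den = 72.7964
Tf = 346.4924 K

346.4924 K


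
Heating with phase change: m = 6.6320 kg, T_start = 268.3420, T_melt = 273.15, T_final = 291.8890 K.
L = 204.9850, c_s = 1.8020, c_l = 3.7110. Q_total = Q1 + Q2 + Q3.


Q1 (sensible, solid) = 6.6320 * 1.8020 * 4.8080 = 57.4598 kJ
Q2 (latent) = 6.6320 * 204.9850 = 1359.4605 kJ
Q3 (sensible, liquid) = 6.6320 * 3.7110 * 18.7390 = 461.1921 kJ
Q_total = 1878.1124 kJ

1878.1124 kJ


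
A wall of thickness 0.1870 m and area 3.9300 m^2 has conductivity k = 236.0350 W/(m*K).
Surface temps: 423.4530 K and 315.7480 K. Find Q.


dT = 107.7050 K
Q = 236.0350 * 3.9300 * 107.7050 / 0.1870 = 534272.9851 W

534272.9851 W


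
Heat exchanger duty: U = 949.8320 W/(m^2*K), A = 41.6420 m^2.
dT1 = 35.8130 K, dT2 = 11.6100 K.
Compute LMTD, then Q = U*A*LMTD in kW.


LMTD = 21.4862 K
Q = 949.8320 * 41.6420 * 21.4862 = 849841.4504 W = 849.8415 kW

849.8415 kW


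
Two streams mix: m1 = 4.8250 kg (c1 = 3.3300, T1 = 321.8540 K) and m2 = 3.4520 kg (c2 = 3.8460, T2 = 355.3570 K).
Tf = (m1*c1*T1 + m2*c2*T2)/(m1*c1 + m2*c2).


num = 9889.1675
den = 29.3436
Tf = 337.0123 K

337.0123 K


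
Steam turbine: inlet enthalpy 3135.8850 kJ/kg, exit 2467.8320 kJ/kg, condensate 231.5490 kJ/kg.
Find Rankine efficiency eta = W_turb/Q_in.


W = 668.0530 kJ/kg
Q_in = 2904.3360 kJ/kg
eta = 0.2300 = 23.0019%

eta = 23.0019%


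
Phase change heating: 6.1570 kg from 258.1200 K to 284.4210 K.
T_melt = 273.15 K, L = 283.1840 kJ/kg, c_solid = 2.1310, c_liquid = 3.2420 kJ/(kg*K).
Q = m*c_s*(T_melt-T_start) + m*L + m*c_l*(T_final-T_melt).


Q1 (sensible, solid) = 6.1570 * 2.1310 * 15.0300 = 197.2021 kJ
Q2 (latent) = 6.1570 * 283.1840 = 1743.5639 kJ
Q3 (sensible, liquid) = 6.1570 * 3.2420 * 11.2710 = 224.9804 kJ
Q_total = 2165.7464 kJ

2165.7464 kJ


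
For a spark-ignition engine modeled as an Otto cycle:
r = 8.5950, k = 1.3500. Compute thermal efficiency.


r^(k-1) = 2.1232
eta = 1 - 1/2.1232 = 0.5290 = 52.9008%

52.9008%


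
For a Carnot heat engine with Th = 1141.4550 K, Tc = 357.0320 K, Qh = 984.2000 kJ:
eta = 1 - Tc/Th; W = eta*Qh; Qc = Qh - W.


eta = 1 - 357.0320/1141.4550 = 0.6872
W = 0.6872 * 984.2000 = 676.3553 kJ
Qc = 984.2000 - 676.3553 = 307.8447 kJ

eta = 68.7213%, W = 676.3553 kJ, Qc = 307.8447 kJ


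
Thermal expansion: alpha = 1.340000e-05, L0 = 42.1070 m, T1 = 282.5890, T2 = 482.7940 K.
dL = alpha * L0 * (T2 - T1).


dT = 200.2050 K
dL = 1.340000e-05 * 42.1070 * 200.2050 = 0.112962 m
L_final = 42.219962 m

dL = 0.112962 m


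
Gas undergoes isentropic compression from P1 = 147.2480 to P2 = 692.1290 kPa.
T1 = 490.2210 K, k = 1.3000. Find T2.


(k-1)/k = 0.2308
(P2/P1)^exp = 1.4293
T2 = 490.2210 * 1.4293 = 700.6491 K

700.6491 K


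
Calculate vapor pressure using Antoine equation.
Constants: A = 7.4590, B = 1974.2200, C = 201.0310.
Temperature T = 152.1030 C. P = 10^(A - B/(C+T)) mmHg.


C+T = 353.1340
B/(C+T) = 5.5906
log10(P) = 7.4590 - 5.5906 = 1.8684
P = 10^1.8684 = 73.8637 mmHg

73.8637 mmHg


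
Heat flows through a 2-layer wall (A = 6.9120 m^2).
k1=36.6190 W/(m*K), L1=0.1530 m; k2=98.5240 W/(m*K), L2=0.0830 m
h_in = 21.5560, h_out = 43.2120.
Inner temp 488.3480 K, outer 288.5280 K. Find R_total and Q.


R_conv_in = 1/(21.5560*6.9120) = 0.0067
R_1 = 0.1530/(36.6190*6.9120) = 0.0006
R_2 = 0.0830/(98.5240*6.9120) = 0.0001
R_conv_out = 1/(43.2120*6.9120) = 0.0033
R_total = 0.0108 K/W
Q = 199.8200 / 0.0108 = 18525.7980 W

R_total = 0.0108 K/W, Q = 18525.7980 W


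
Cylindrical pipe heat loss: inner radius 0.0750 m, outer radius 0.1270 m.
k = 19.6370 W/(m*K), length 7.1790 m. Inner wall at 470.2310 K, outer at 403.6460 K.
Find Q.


dT = 66.5850 K
ln(ro/ri) = 0.5267
Q = 2*pi*19.6370*7.1790*66.5850 / 0.5267 = 111978.0485 W

111978.0485 W


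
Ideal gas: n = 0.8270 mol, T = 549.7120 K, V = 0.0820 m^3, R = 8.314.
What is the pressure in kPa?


P = nRT/V = 0.8270 * 8.314 * 549.7120 / 0.0820
= 3779.6427 / 0.0820 = 46093.2037 Pa = 46.0932 kPa

46.0932 kPa


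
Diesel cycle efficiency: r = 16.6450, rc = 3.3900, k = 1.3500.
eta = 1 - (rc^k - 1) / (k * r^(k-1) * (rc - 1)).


r^(k-1) = 2.6758
rc^k = 5.1972
eta = 0.5138 = 51.3840%

51.3840%


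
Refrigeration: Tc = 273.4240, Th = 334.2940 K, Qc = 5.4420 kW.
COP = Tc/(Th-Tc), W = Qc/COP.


COP = 273.4240 / 60.8700 = 4.4919
W = 5.4420 / 4.4919 = 1.2115 kW

COP = 4.4919, W = 1.2115 kW


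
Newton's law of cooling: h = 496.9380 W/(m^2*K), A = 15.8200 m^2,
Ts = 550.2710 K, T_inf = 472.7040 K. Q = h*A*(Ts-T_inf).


dT = 77.5670 K
Q = 496.9380 * 15.8200 * 77.5670 = 609797.5594 W

609797.5594 W


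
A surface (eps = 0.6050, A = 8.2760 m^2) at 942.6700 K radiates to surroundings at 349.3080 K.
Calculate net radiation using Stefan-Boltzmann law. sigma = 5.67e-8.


T^4 = 7.8966e+11
Tsurr^4 = 1.4888e+10
Q = 0.6050 * 5.67e-8 * 8.2760 * 7.7477e+11 = 219953.7920 W

219953.7920 W


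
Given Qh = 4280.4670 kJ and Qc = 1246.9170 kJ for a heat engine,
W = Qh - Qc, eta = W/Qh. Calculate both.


W = 4280.4670 - 1246.9170 = 3033.5500 kJ
eta = 3033.5500 / 4280.4670 = 0.7087 = 70.8696%

W = 3033.5500 kJ, eta = 70.8696%


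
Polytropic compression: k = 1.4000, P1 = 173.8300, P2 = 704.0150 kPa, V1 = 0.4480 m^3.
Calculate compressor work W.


(k-1)/k = 0.2857
(P2/P1)^exp = 1.4913
W = 3.5000 * 173.8300 * 0.4480 * (1.4913 - 1) = 133.9060 kJ

133.9060 kJ


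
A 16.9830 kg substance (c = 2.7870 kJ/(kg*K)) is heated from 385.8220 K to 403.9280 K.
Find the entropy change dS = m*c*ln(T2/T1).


T2/T1 = 1.0469
ln(T2/T1) = 0.0459
dS = 16.9830 * 2.7870 * 0.0459 = 2.1707 kJ/K

2.1707 kJ/K


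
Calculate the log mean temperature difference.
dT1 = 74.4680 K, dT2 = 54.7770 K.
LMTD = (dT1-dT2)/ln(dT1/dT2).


dT1/dT2 = 1.3595
ln(dT1/dT2) = 0.3071
LMTD = 19.6910 / 0.3071 = 64.1194 K

64.1194 K


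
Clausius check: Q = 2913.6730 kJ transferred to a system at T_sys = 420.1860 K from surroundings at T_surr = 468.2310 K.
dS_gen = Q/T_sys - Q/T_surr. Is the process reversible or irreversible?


dS_sys = 2913.6730/420.1860 = 6.9342 kJ/K
dS_surr = -2913.6730/468.2310 = -6.2227 kJ/K
dS_gen = 6.9342 - 6.2227 = 0.7115 kJ/K (irreversible)

dS_gen = 0.7115 kJ/K, irreversible


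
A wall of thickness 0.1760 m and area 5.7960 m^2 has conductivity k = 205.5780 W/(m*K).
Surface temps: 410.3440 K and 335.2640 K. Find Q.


dT = 75.0800 K
Q = 205.5780 * 5.7960 * 75.0800 / 0.1760 = 508295.9034 W

508295.9034 W


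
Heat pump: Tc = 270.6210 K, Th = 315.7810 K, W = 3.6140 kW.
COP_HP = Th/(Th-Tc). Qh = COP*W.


COP = 315.7810 / 45.1600 = 6.9925
Qh = 6.9925 * 3.6140 = 25.2709 kW

COP = 6.9925, Qh = 25.2709 kW


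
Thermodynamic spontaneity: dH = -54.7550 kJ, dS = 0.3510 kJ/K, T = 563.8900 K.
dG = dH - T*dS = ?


T*dS = 563.8900 * 0.3510 = 197.9254 kJ
dG = -54.7550 - 197.9254 = -252.6804 kJ (spontaneous)

dG = -252.6804 kJ, spontaneous


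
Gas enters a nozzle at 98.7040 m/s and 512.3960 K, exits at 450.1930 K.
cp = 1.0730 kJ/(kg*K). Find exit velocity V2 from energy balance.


dT = 62.2030 K
2*cp*1000*dT = 133487.6380
V1^2 = 9742.4796
V2 = sqrt(143230.1176) = 378.4576 m/s

378.4576 m/s


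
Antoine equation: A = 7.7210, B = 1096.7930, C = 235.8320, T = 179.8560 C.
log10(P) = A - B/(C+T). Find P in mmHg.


C+T = 415.6880
B/(C+T) = 2.6385
log10(P) = 7.7210 - 2.6385 = 5.0825
P = 10^5.0825 = 120920.3763 mmHg

120920.3763 mmHg


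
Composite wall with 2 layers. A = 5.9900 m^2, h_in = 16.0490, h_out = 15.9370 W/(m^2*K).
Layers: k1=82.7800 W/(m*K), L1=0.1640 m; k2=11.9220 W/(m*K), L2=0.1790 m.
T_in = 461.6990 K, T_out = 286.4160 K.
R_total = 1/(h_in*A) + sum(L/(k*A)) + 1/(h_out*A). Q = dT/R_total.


R_conv_in = 1/(16.0490*5.9900) = 0.0104
R_1 = 0.1640/(82.7800*5.9900) = 0.0003
R_2 = 0.1790/(11.9220*5.9900) = 0.0025
R_conv_out = 1/(15.9370*5.9900) = 0.0105
R_total = 0.0237 K/W
Q = 175.2830 / 0.0237 = 7391.2912 W

R_total = 0.0237 K/W, Q = 7391.2912 W


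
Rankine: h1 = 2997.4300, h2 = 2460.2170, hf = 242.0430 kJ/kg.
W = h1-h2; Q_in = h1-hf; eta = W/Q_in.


W = 537.2130 kJ/kg
Q_in = 2755.3870 kJ/kg
eta = 0.1950 = 19.4968%

eta = 19.4968%


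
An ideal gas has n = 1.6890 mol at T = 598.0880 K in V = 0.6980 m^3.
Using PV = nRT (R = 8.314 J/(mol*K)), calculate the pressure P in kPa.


P = nRT/V = 1.6890 * 8.314 * 598.0880 / 0.6980
= 8398.5586 / 0.6980 = 12032.3190 Pa = 12.0323 kPa

12.0323 kPa


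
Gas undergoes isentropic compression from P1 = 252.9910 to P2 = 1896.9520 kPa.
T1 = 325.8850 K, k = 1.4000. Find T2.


(k-1)/k = 0.2857
(P2/P1)^exp = 1.7782
T2 = 325.8850 * 1.7782 = 579.4960 K

579.4960 K


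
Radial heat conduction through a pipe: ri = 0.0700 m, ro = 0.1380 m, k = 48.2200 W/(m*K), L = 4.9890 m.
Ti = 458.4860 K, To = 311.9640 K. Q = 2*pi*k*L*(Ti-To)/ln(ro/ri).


dT = 146.5220 K
ln(ro/ri) = 0.6788
Q = 2*pi*48.2200*4.9890*146.5220 / 0.6788 = 326293.3115 W

326293.3115 W


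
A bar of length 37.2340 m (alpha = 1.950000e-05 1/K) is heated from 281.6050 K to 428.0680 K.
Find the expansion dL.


dT = 146.4630 K
dL = 1.950000e-05 * 37.2340 * 146.4630 = 0.106341 m
L_final = 37.340341 m

dL = 0.106341 m


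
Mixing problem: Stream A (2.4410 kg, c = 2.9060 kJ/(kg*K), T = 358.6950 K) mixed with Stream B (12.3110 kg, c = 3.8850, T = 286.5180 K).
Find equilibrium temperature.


num = 16248.0697
den = 54.9218
Tf = 295.8402 K

295.8402 K


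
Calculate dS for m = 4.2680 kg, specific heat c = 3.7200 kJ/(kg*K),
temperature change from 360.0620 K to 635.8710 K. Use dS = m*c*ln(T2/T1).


T2/T1 = 1.7660
ln(T2/T1) = 0.5687
dS = 4.2680 * 3.7200 * 0.5687 = 9.0295 kJ/K

9.0295 kJ/K


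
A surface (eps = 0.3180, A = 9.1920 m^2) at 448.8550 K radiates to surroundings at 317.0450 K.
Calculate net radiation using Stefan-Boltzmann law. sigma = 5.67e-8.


T^4 = 4.0590e+10
Tsurr^4 = 1.0104e+10
Q = 0.3180 * 5.67e-8 * 9.1920 * 3.0487e+10 = 5052.7848 W

5052.7848 W


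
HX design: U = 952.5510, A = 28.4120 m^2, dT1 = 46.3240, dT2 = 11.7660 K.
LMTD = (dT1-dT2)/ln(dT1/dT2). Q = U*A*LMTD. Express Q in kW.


LMTD = 25.2166 K
Q = 952.5510 * 28.4120 * 25.2166 = 682459.1525 W = 682.4592 kW

682.4592 kW


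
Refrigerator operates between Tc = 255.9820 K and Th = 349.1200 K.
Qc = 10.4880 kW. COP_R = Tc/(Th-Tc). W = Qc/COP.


COP = 255.9820 / 93.1380 = 2.7484
W = 10.4880 / 2.7484 = 3.8160 kW

COP = 2.7484, W = 3.8160 kW


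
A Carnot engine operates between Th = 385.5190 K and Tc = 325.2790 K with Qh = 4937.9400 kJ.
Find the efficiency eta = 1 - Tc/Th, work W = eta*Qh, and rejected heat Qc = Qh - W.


eta = 1 - 325.2790/385.5190 = 0.1563
W = 0.1563 * 4937.9400 = 771.5871 kJ
Qc = 4937.9400 - 771.5871 = 4166.3529 kJ

eta = 15.6257%, W = 771.5871 kJ, Qc = 4166.3529 kJ


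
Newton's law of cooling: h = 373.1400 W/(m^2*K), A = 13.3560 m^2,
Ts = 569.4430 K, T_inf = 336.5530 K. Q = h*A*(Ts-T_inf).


dT = 232.8900 K
Q = 373.1400 * 13.3560 * 232.8900 = 1160644.0744 W

1160644.0744 W


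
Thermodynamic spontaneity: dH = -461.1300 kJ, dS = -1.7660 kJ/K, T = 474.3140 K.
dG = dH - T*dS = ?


T*dS = 474.3140 * -1.7660 = -837.6385 kJ
dG = -461.1300 + 837.6385 = 376.5085 kJ (non-spontaneous)

dG = 376.5085 kJ, non-spontaneous


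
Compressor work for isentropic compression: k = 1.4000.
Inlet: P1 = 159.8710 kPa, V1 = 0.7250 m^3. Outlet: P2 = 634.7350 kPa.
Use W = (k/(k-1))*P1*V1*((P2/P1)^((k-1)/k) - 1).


(k-1)/k = 0.2857
(P2/P1)^exp = 1.4828
W = 3.5000 * 159.8710 * 0.7250 * (1.4828 - 1) = 195.8721 kJ

195.8721 kJ


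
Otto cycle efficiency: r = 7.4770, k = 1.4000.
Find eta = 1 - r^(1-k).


r^(k-1) = 2.2361
eta = 1 - 1/2.2361 = 0.5528 = 55.2793%

55.2793%


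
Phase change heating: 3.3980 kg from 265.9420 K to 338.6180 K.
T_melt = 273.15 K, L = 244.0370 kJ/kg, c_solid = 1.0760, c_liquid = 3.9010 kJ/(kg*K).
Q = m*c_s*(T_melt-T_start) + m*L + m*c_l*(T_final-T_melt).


Q1 (sensible, solid) = 3.3980 * 1.0760 * 7.2080 = 26.3542 kJ
Q2 (latent) = 3.3980 * 244.0370 = 829.2377 kJ
Q3 (sensible, liquid) = 3.3980 * 3.9010 * 65.4680 = 867.8175 kJ
Q_total = 1723.4095 kJ

1723.4095 kJ


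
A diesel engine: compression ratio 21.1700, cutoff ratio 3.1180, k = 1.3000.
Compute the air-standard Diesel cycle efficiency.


r^(k-1) = 2.4987
rc^k = 4.3857
eta = 0.5079 = 50.7889%

50.7889%


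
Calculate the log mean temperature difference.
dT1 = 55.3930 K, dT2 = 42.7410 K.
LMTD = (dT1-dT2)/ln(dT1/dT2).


dT1/dT2 = 1.2960
ln(dT1/dT2) = 0.2593
LMTD = 12.6520 / 0.2593 = 48.7939 K

48.7939 K


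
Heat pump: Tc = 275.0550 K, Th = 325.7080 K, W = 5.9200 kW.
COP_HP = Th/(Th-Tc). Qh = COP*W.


COP = 325.7080 / 50.6530 = 6.4302
Qh = 6.4302 * 5.9200 = 38.0667 kW

COP = 6.4302, Qh = 38.0667 kW


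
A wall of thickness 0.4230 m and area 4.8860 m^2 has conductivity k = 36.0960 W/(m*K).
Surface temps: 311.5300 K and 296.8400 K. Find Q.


dT = 14.6900 K
Q = 36.0960 * 4.8860 * 14.6900 / 0.4230 = 6124.8290 W

6124.8290 W


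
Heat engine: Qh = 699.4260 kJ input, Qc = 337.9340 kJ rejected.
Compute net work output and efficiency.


W = 699.4260 - 337.9340 = 361.4920 kJ
eta = 361.4920 / 699.4260 = 0.5168 = 51.6841%

W = 361.4920 kJ, eta = 51.6841%


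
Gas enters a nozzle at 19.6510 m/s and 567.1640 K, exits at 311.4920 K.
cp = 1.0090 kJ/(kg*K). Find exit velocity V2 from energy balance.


dT = 255.6720 K
2*cp*1000*dT = 515946.0960
V1^2 = 386.1618
V2 = sqrt(516332.2578) = 718.5626 m/s

718.5626 m/s


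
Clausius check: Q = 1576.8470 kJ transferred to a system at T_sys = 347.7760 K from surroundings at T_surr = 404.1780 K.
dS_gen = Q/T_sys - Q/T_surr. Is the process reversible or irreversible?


dS_sys = 1576.8470/347.7760 = 4.5341 kJ/K
dS_surr = -1576.8470/404.1780 = -3.9014 kJ/K
dS_gen = 4.5341 - 3.9014 = 0.6327 kJ/K (irreversible)

dS_gen = 0.6327 kJ/K, irreversible


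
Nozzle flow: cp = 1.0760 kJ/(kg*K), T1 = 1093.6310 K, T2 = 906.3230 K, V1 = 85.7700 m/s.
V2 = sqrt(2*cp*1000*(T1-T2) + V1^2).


dT = 187.3080 K
2*cp*1000*dT = 403086.8160
V1^2 = 7356.4929
V2 = sqrt(410443.3089) = 640.6585 m/s

640.6585 m/s


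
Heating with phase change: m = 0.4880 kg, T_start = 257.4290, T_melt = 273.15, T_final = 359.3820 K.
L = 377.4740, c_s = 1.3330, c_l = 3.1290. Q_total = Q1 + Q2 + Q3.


Q1 (sensible, solid) = 0.4880 * 1.3330 * 15.7210 = 10.2266 kJ
Q2 (latent) = 0.4880 * 377.4740 = 184.2073 kJ
Q3 (sensible, liquid) = 0.4880 * 3.1290 * 86.2320 = 131.6721 kJ
Q_total = 326.1060 kJ

326.1060 kJ


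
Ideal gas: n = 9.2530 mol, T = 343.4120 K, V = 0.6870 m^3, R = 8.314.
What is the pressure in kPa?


P = nRT/V = 9.2530 * 8.314 * 343.4120 / 0.6870
= 26418.4935 / 0.6870 = 38454.8669 Pa = 38.4549 kPa

38.4549 kPa


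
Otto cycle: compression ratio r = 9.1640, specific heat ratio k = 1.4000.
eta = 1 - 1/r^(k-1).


r^(k-1) = 2.4257
eta = 1 - 1/2.4257 = 0.5877 = 58.7745%

58.7745%


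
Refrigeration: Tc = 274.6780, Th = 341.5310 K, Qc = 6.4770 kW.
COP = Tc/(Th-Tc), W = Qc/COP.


COP = 274.6780 / 66.8530 = 4.1087
W = 6.4770 / 4.1087 = 1.5764 kW

COP = 4.1087, W = 1.5764 kW


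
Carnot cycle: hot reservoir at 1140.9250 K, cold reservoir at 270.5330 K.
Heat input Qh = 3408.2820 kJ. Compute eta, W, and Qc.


eta = 1 - 270.5330/1140.9250 = 0.7629
W = 0.7629 * 3408.2820 = 2600.1195 kJ
Qc = 3408.2820 - 2600.1195 = 808.1625 kJ

eta = 76.2883%, W = 2600.1195 kJ, Qc = 808.1625 kJ


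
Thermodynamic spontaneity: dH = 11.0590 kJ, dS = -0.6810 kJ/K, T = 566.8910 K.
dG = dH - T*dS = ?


T*dS = 566.8910 * -0.6810 = -386.0528 kJ
dG = 11.0590 + 386.0528 = 397.1118 kJ (non-spontaneous)

dG = 397.1118 kJ, non-spontaneous


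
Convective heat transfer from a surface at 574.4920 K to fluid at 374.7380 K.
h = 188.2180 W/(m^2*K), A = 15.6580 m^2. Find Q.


dT = 199.7540 K
Q = 188.2180 * 15.6580 * 199.7540 = 588698.4979 W

588698.4979 W


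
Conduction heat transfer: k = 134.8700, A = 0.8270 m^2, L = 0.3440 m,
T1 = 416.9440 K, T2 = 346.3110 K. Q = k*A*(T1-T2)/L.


dT = 70.6330 K
Q = 134.8700 * 0.8270 * 70.6330 / 0.3440 = 22901.8242 W

22901.8242 W


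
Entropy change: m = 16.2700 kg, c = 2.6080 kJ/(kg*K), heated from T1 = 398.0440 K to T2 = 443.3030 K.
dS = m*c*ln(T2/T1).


T2/T1 = 1.1137
ln(T2/T1) = 0.1077
dS = 16.2700 * 2.6080 * 0.1077 = 4.5696 kJ/K

4.5696 kJ/K


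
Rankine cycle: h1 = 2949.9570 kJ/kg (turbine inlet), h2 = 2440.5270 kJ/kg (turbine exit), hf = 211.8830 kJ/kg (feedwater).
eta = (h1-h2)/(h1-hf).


W = 509.4300 kJ/kg
Q_in = 2738.0740 kJ/kg
eta = 0.1861 = 18.6054%

eta = 18.6054%


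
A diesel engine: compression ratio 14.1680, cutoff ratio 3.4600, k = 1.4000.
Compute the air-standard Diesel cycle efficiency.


r^(k-1) = 2.8875
rc^k = 5.6847
eta = 0.5289 = 52.8921%

52.8921%


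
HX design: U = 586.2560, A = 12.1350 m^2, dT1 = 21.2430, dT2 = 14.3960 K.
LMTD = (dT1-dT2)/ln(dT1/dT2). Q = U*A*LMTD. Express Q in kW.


LMTD = 17.5981 K
Q = 586.2560 * 12.1350 * 17.5981 = 125196.3901 W = 125.1964 kW

125.1964 kW


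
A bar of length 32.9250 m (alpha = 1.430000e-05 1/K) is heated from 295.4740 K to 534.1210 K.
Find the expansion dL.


dT = 238.6470 K
dL = 1.430000e-05 * 32.9250 * 238.6470 = 0.112362 m
L_final = 33.037362 m

dL = 0.112362 m


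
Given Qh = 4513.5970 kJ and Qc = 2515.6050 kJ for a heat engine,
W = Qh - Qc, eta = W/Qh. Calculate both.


W = 4513.5970 - 2515.6050 = 1997.9920 kJ
eta = 1997.9920 / 4513.5970 = 0.4427 = 44.2661%

W = 1997.9920 kJ, eta = 44.2661%


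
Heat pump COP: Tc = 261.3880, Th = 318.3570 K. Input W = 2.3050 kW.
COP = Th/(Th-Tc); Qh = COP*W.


COP = 318.3570 / 56.9690 = 5.5882
Qh = 5.5882 * 2.3050 = 12.8809 kW

COP = 5.5882, Qh = 12.8809 kW


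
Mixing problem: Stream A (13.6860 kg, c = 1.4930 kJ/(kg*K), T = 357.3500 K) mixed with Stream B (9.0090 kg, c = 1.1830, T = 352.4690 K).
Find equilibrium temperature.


num = 11058.2935
den = 31.0908
Tf = 355.6768 K

355.6768 K


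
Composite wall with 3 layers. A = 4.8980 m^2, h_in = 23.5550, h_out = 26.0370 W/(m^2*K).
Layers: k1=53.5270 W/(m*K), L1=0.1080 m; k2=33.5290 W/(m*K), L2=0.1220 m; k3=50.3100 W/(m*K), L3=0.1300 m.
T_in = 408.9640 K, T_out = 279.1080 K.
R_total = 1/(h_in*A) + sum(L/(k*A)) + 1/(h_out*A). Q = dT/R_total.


R_conv_in = 1/(23.5550*4.8980) = 0.0087
R_1 = 0.1080/(53.5270*4.8980) = 0.0004
R_2 = 0.1220/(33.5290*4.8980) = 0.0007
R_3 = 0.1300/(50.3100*4.8980) = 0.0005
R_conv_out = 1/(26.0370*4.8980) = 0.0078
R_total = 0.0182 K/W
Q = 129.8560 / 0.0182 = 7138.3557 W

R_total = 0.0182 K/W, Q = 7138.3557 W


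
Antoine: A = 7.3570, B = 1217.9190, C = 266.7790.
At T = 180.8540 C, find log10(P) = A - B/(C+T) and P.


C+T = 447.6330
B/(C+T) = 2.7208
log10(P) = 7.3570 - 2.7208 = 4.6362
P = 10^4.6362 = 43271.4985 mmHg

43271.4985 mmHg


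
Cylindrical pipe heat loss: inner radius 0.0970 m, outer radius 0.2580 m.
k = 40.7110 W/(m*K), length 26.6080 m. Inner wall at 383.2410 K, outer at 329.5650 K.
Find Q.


dT = 53.6760 K
ln(ro/ri) = 0.9782
Q = 2*pi*40.7110*26.6080*53.6760 / 0.9782 = 373451.9890 W

373451.9890 W


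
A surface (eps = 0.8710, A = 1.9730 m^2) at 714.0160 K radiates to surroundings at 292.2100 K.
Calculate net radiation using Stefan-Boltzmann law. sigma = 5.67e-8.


T^4 = 2.5992e+11
Tsurr^4 = 7.2909e+09
Q = 0.8710 * 5.67e-8 * 1.9730 * 2.5262e+11 = 24615.2101 W

24615.2101 W


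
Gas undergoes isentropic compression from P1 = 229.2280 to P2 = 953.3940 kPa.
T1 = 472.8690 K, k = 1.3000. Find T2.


(k-1)/k = 0.2308
(P2/P1)^exp = 1.3895
T2 = 472.8690 * 1.3895 = 657.0344 K

657.0344 K


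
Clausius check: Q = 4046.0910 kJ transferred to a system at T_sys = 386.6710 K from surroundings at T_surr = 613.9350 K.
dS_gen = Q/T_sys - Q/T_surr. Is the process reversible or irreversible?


dS_sys = 4046.0910/386.6710 = 10.4639 kJ/K
dS_surr = -4046.0910/613.9350 = -6.5904 kJ/K
dS_gen = 10.4639 - 6.5904 = 3.8735 kJ/K (irreversible)

dS_gen = 3.8735 kJ/K, irreversible


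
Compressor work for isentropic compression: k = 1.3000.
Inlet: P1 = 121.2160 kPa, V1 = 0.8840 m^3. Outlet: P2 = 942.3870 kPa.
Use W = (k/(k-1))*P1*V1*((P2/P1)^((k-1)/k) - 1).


(k-1)/k = 0.2308
(P2/P1)^exp = 1.6052
W = 4.3333 * 121.2160 * 0.8840 * (1.6052 - 1) = 281.0344 kJ

281.0344 kJ


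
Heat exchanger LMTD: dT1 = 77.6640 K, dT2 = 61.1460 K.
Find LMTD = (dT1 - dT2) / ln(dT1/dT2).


dT1/dT2 = 1.2701
ln(dT1/dT2) = 0.2391
LMTD = 16.5180 / 0.2391 = 69.0762 K

69.0762 K


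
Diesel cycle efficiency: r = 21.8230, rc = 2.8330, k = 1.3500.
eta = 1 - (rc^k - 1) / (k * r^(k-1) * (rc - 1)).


r^(k-1) = 2.9418
rc^k = 4.0788
eta = 0.5771 = 57.7073%

57.7073%


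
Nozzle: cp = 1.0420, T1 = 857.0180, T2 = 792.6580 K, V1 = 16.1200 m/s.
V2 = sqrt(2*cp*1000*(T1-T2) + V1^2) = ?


dT = 64.3600 K
2*cp*1000*dT = 134126.2400
V1^2 = 259.8544
V2 = sqrt(134386.0944) = 366.5871 m/s

366.5871 m/s


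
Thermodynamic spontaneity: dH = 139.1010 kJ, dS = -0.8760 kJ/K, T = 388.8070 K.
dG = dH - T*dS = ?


T*dS = 388.8070 * -0.8760 = -340.5949 kJ
dG = 139.1010 + 340.5949 = 479.6959 kJ (non-spontaneous)

dG = 479.6959 kJ, non-spontaneous


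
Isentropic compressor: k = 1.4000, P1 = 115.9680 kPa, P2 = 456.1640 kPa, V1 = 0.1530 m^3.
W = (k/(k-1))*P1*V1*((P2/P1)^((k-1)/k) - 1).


(k-1)/k = 0.2857
(P2/P1)^exp = 1.4789
W = 3.5000 * 115.9680 * 0.1530 * (1.4789 - 1) = 29.7399 kJ

29.7399 kJ


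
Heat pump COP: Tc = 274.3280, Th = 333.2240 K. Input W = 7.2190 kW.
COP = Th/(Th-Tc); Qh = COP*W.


COP = 333.2240 / 58.8960 = 5.6578
Qh = 5.6578 * 7.2190 = 40.8439 kW

COP = 5.6578, Qh = 40.8439 kW


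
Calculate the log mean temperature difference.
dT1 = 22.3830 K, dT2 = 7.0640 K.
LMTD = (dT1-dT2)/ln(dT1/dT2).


dT1/dT2 = 3.1686
ln(dT1/dT2) = 1.1533
LMTD = 15.3190 / 1.1533 = 13.2829 K

13.2829 K


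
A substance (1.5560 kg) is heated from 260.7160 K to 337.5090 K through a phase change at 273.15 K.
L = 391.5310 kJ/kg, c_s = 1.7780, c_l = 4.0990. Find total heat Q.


Q1 (sensible, solid) = 1.5560 * 1.7780 * 12.4340 = 34.3995 kJ
Q2 (latent) = 1.5560 * 391.5310 = 609.2222 kJ
Q3 (sensible, liquid) = 1.5560 * 4.0990 * 64.3590 = 410.4845 kJ
Q_total = 1054.1063 kJ

1054.1063 kJ


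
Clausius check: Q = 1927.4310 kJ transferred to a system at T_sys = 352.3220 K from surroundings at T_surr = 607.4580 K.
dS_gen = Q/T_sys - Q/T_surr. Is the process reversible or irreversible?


dS_sys = 1927.4310/352.3220 = 5.4707 kJ/K
dS_surr = -1927.4310/607.4580 = -3.1729 kJ/K
dS_gen = 5.4707 - 3.1729 = 2.2977 kJ/K (irreversible)

dS_gen = 2.2977 kJ/K, irreversible


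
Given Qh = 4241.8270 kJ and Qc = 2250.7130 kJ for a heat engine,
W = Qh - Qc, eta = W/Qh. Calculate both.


W = 4241.8270 - 2250.7130 = 1991.1140 kJ
eta = 1991.1140 / 4241.8270 = 0.4694 = 46.9400%

W = 1991.1140 kJ, eta = 46.9400%


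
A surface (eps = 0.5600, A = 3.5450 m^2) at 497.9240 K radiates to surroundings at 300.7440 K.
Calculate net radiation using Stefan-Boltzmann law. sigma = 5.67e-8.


T^4 = 6.1468e+10
Tsurr^4 = 8.1807e+09
Q = 0.5600 * 5.67e-8 * 3.5450 * 5.3288e+10 = 5998.1190 W

5998.1190 W


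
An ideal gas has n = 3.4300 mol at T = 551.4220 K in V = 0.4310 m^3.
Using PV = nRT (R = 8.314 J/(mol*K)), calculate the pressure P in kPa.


P = nRT/V = 3.4300 * 8.314 * 551.4220 / 0.4310
= 15724.9122 / 0.4310 = 36484.7151 Pa = 36.4847 kPa

36.4847 kPa


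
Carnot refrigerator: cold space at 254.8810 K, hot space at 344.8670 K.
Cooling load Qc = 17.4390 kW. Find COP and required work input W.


COP = 254.8810 / 89.9860 = 2.8325
W = 17.4390 / 2.8325 = 6.1569 kW

COP = 2.8325, W = 6.1569 kW


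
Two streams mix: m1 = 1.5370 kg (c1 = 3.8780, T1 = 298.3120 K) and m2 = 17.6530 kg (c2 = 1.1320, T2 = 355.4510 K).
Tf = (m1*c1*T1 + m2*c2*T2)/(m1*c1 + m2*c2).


num = 8881.1315
den = 25.9437
Tf = 342.3235 K

342.3235 K


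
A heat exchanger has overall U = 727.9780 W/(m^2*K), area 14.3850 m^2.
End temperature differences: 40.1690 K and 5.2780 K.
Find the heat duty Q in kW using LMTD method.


LMTD = 17.1915 K
Q = 727.9780 * 14.3850 * 17.1915 = 180028.8649 W = 180.0289 kW

180.0289 kW


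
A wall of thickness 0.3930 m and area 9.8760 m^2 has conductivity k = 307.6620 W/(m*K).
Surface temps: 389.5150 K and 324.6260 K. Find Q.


dT = 64.8890 K
Q = 307.6620 * 9.8760 * 64.8890 / 0.3930 = 501687.7204 W

501687.7204 W


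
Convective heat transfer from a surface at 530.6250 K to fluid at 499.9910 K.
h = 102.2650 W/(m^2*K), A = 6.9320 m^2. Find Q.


dT = 30.6340 K
Q = 102.2650 * 6.9320 * 30.6340 = 21716.4726 W

21716.4726 W


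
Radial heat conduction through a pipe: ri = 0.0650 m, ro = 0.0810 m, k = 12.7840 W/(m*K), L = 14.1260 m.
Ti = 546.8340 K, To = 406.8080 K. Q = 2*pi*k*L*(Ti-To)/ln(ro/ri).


dT = 140.0260 K
ln(ro/ri) = 0.2201
Q = 2*pi*12.7840*14.1260*140.0260 / 0.2201 = 721987.5138 W

721987.5138 W


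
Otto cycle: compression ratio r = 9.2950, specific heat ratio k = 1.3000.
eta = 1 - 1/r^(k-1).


r^(k-1) = 1.9520
eta = 1 - 1/1.9520 = 0.4877 = 48.7699%

48.7699%


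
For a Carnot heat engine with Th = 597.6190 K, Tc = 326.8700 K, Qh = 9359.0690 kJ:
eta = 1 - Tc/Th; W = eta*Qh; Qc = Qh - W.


eta = 1 - 326.8700/597.6190 = 0.4530
W = 0.4530 * 9359.0690 = 4240.0904 kJ
Qc = 9359.0690 - 4240.0904 = 5118.9786 kJ

eta = 45.3046%, W = 4240.0904 kJ, Qc = 5118.9786 kJ


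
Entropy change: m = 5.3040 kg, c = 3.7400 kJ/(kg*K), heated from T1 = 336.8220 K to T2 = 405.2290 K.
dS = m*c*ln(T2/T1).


T2/T1 = 1.2031
ln(T2/T1) = 0.1849
dS = 5.3040 * 3.7400 * 0.1849 = 3.6678 kJ/K

3.6678 kJ/K


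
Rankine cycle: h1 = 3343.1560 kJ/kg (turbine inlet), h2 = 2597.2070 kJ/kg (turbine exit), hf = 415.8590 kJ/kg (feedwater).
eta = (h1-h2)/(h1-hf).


W = 745.9490 kJ/kg
Q_in = 2927.2970 kJ/kg
eta = 0.2548 = 25.4825%

eta = 25.4825%


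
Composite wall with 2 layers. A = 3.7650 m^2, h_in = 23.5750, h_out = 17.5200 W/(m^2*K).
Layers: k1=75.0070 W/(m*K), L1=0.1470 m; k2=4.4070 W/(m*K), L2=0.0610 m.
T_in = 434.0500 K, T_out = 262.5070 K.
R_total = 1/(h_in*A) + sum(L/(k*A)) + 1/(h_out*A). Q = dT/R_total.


R_conv_in = 1/(23.5750*3.7650) = 0.0113
R_1 = 0.1470/(75.0070*3.7650) = 0.0005
R_2 = 0.0610/(4.4070*3.7650) = 0.0037
R_conv_out = 1/(17.5200*3.7650) = 0.0152
R_total = 0.0306 K/W
Q = 171.5430 / 0.0306 = 5601.7078 W

R_total = 0.0306 K/W, Q = 5601.7078 W


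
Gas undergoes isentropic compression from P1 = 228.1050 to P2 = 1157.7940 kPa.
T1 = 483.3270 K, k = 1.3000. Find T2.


(k-1)/k = 0.2308
(P2/P1)^exp = 1.4548
T2 = 483.3270 * 1.4548 = 703.1499 K

703.1499 K


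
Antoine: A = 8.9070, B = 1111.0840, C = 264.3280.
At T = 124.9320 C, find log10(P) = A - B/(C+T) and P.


C+T = 389.2600
B/(C+T) = 2.8543
log10(P) = 8.9070 - 2.8543 = 6.0527
P = 10^6.0527 = 1128887.6500 mmHg

1128887.6500 mmHg


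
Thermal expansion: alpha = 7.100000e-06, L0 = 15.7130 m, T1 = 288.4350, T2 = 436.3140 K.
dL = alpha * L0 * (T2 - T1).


dT = 147.8790 K
dL = 7.100000e-06 * 15.7130 * 147.8790 = 0.016498 m
L_final = 15.729498 m

dL = 0.016498 m


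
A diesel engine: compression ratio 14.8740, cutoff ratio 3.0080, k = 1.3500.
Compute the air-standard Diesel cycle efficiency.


r^(k-1) = 2.5725
rc^k = 4.4226
eta = 0.5092 = 50.9199%

50.9199%


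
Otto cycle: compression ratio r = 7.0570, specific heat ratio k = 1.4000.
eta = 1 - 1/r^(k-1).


r^(k-1) = 2.1850
eta = 1 - 1/2.1850 = 0.5423 = 54.2331%

54.2331%


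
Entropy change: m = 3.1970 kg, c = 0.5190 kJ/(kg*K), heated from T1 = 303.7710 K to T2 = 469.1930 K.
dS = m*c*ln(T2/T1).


T2/T1 = 1.5446
ln(T2/T1) = 0.4347
dS = 3.1970 * 0.5190 * 0.4347 = 0.7213 kJ/K

0.7213 kJ/K


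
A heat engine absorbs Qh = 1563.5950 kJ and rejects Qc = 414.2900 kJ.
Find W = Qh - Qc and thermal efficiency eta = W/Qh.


W = 1563.5950 - 414.2900 = 1149.3050 kJ
eta = 1149.3050 / 1563.5950 = 0.7350 = 73.5040%

W = 1149.3050 kJ, eta = 73.5040%


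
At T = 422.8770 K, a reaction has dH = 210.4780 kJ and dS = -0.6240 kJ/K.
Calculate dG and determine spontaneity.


T*dS = 422.8770 * -0.6240 = -263.8752 kJ
dG = 210.4780 + 263.8752 = 474.3532 kJ (non-spontaneous)

dG = 474.3532 kJ, non-spontaneous


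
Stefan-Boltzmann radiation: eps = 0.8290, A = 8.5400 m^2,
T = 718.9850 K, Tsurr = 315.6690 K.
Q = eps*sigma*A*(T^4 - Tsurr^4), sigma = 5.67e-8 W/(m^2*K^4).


T^4 = 2.6723e+11
Tsurr^4 = 9.9295e+09
Q = 0.8290 * 5.67e-8 * 8.5400 * 2.5730e+11 = 103283.2647 W

103283.2647 W


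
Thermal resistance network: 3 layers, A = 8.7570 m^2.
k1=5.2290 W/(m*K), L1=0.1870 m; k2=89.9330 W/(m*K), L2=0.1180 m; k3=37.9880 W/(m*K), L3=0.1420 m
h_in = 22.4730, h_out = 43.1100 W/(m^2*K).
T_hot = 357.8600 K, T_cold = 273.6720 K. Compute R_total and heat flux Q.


R_conv_in = 1/(22.4730*8.7570) = 0.0051
R_1 = 0.1870/(5.2290*8.7570) = 0.0041
R_2 = 0.1180/(89.9330*8.7570) = 0.0001
R_3 = 0.1420/(37.9880*8.7570) = 0.0004
R_conv_out = 1/(43.1100*8.7570) = 0.0026
R_total = 0.0124 K/W
Q = 84.1880 / 0.0124 = 6794.3779 W

R_total = 0.0124 K/W, Q = 6794.3779 W


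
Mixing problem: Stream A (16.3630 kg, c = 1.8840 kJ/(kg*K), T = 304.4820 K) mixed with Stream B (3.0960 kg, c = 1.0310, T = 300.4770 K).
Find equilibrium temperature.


num = 10345.6536
den = 34.0199
Tf = 304.1062 K

304.1062 K


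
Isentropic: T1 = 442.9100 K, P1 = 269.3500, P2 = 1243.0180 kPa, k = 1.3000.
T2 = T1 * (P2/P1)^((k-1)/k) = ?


(k-1)/k = 0.2308
(P2/P1)^exp = 1.4232
T2 = 442.9100 * 1.4232 = 630.3522 K

630.3522 K


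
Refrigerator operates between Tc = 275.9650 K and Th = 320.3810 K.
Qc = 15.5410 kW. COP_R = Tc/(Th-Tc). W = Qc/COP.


COP = 275.9650 / 44.4160 = 6.2132
W = 15.5410 / 6.2132 = 2.5013 kW

COP = 6.2132, W = 2.5013 kW


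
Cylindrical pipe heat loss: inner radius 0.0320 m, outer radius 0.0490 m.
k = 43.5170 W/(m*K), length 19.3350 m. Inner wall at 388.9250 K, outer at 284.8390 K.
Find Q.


dT = 104.0860 K
ln(ro/ri) = 0.4261
Q = 2*pi*43.5170*19.3350*104.0860 / 0.4261 = 1291456.2035 W

1291456.2035 W


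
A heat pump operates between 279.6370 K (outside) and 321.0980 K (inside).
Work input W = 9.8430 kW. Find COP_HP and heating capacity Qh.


COP = 321.0980 / 41.4610 = 7.7446
Qh = 7.7446 * 9.8430 = 76.2299 kW

COP = 7.7446, Qh = 76.2299 kW


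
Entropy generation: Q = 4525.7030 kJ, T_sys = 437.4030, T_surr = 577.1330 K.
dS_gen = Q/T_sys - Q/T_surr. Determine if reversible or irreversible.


dS_sys = 4525.7030/437.4030 = 10.3468 kJ/K
dS_surr = -4525.7030/577.1330 = -7.8417 kJ/K
dS_gen = 10.3468 - 7.8417 = 2.5051 kJ/K (irreversible)

dS_gen = 2.5051 kJ/K, irreversible


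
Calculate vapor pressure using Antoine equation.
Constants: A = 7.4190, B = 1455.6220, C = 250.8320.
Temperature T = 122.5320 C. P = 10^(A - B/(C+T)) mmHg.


C+T = 373.3640
B/(C+T) = 3.8987
log10(P) = 7.4190 - 3.8987 = 3.5203
P = 10^3.5203 = 3313.8492 mmHg

3313.8492 mmHg


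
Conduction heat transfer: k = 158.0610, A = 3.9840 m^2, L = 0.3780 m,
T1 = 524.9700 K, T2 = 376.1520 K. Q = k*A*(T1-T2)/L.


dT = 148.8180 K
Q = 158.0610 * 3.9840 * 148.8180 / 0.3780 = 247917.8054 W

247917.8054 W


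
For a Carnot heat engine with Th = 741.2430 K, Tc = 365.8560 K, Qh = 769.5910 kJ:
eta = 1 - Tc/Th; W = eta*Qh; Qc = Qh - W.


eta = 1 - 365.8560/741.2430 = 0.5064
W = 0.5064 * 769.5910 = 389.7433 kJ
Qc = 769.5910 - 389.7433 = 379.8477 kJ

eta = 50.6429%, W = 389.7433 kJ, Qc = 379.8477 kJ


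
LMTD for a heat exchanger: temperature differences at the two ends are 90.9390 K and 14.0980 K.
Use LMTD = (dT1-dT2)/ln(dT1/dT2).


dT1/dT2 = 6.4505
ln(dT1/dT2) = 1.8642
LMTD = 76.8410 / 1.8642 = 41.2203 K

41.2203 K


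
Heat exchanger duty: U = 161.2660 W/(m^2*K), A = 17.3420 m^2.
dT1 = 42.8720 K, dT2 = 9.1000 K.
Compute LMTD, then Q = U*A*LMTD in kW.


LMTD = 21.7892 K
Q = 161.2660 * 17.3420 * 21.7892 = 60937.2181 W = 60.9372 kW

60.9372 kW


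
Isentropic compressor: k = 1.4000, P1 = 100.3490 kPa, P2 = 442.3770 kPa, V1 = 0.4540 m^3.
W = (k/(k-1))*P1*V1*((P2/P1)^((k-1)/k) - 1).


(k-1)/k = 0.2857
(P2/P1)^exp = 1.5278
W = 3.5000 * 100.3490 * 0.4540 * (1.5278 - 1) = 84.1676 kJ

84.1676 kJ


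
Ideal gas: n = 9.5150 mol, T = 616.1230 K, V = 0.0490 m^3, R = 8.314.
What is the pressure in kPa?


P = nRT/V = 9.5150 * 8.314 * 616.1230 / 0.0490
= 48740.0796 / 0.0490 = 994695.5022 Pa = 994.6955 kPa

994.6955 kPa


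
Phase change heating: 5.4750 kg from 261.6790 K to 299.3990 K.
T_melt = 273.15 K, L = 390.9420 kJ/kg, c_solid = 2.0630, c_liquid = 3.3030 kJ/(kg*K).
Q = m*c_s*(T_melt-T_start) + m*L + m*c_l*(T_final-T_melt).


Q1 (sensible, solid) = 5.4750 * 2.0630 * 11.4710 = 129.5641 kJ
Q2 (latent) = 5.4750 * 390.9420 = 2140.4074 kJ
Q3 (sensible, liquid) = 5.4750 * 3.3030 * 26.2490 = 474.6849 kJ
Q_total = 2744.6565 kJ

2744.6565 kJ


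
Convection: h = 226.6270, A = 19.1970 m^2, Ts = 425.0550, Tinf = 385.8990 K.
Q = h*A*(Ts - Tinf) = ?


dT = 39.1560 K
Q = 226.6270 * 19.1970 * 39.1560 = 170350.4694 W

170350.4694 W


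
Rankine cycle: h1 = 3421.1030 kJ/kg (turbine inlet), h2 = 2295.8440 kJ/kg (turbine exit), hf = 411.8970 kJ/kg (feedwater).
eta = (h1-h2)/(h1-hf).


W = 1125.2590 kJ/kg
Q_in = 3009.2060 kJ/kg
eta = 0.3739 = 37.3939%

eta = 37.3939%


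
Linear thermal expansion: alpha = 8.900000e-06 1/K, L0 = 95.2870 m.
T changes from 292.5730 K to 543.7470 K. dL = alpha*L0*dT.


dT = 251.1740 K
dL = 8.900000e-06 * 95.2870 * 251.1740 = 0.213009 m
L_final = 95.500009 m

dL = 0.213009 m


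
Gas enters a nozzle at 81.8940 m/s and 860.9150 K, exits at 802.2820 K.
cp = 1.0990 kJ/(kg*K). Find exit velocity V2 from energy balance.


dT = 58.6330 K
2*cp*1000*dT = 128875.3340
V1^2 = 6706.6272
V2 = sqrt(135581.9612) = 368.2146 m/s

368.2146 m/s


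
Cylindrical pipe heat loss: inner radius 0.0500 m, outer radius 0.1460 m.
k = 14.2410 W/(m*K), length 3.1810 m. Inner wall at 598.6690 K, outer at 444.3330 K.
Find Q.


dT = 154.3360 K
ln(ro/ri) = 1.0716
Q = 2*pi*14.2410*3.1810*154.3360 / 1.0716 = 40994.4628 W

40994.4628 W


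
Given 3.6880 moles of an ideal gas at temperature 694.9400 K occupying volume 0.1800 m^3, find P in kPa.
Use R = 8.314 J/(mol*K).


P = nRT/V = 3.6880 * 8.314 * 694.9400 / 0.1800
= 21308.2725 / 0.1800 = 118379.2918 Pa = 118.3793 kPa

118.3793 kPa


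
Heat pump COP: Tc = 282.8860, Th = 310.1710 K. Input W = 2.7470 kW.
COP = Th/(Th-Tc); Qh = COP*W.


COP = 310.1710 / 27.2850 = 11.3678
Qh = 11.3678 * 2.7470 = 31.2274 kW

COP = 11.3678, Qh = 31.2274 kW


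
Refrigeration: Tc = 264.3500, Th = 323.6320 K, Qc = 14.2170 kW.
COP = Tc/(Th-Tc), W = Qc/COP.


COP = 264.3500 / 59.2820 = 4.4592
W = 14.2170 / 4.4592 = 3.1882 kW

COP = 4.4592, W = 3.1882 kW


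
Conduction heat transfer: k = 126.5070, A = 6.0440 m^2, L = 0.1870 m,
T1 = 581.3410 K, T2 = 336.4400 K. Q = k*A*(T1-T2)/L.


dT = 244.9010 K
Q = 126.5070 * 6.0440 * 244.9010 / 0.1870 = 1001354.7553 W

1001354.7553 W


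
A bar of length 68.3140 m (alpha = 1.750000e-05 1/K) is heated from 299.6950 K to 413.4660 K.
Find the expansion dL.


dT = 113.7710 K
dL = 1.750000e-05 * 68.3140 * 113.7710 = 0.136013 m
L_final = 68.450013 m

dL = 0.136013 m


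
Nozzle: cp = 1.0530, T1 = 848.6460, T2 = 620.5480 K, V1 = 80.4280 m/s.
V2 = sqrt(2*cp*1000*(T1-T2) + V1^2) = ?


dT = 228.0980 K
2*cp*1000*dT = 480374.3880
V1^2 = 6468.6632
V2 = sqrt(486843.0512) = 697.7414 m/s

697.7414 m/s


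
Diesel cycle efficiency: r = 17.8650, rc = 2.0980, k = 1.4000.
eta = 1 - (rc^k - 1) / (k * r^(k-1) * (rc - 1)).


r^(k-1) = 3.1681
rc^k = 2.8218
eta = 0.6259 = 62.5914%

62.5914%


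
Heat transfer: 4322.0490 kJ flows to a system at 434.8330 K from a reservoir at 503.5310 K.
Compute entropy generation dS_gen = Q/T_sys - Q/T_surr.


dS_sys = 4322.0490/434.8330 = 9.9396 kJ/K
dS_surr = -4322.0490/503.5310 = -8.5835 kJ/K
dS_gen = 9.9396 - 8.5835 = 1.3561 kJ/K (irreversible)

dS_gen = 1.3561 kJ/K, irreversible
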